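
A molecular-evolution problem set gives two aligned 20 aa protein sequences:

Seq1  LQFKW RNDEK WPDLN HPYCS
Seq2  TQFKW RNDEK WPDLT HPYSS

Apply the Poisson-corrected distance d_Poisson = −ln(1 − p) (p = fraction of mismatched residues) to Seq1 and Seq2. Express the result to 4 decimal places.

The sequences differ at positions 1 (L/T), 15 (N/T), 19 (C/S).
p = 3/20 = 0.150000.
d = −ln(1 − 0.150000) = −ln(0.850000) = 0.1625.

0.1625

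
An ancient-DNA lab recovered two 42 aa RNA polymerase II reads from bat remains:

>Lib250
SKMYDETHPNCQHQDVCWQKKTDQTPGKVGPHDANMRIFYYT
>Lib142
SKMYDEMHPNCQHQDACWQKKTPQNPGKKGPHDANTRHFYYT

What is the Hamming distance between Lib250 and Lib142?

7

Mismatches occur at site 7 (T/M), site 16 (V/A), site 23 (D/P), site 25 (T/N), site 29 (V/K), site 36 (M/T), site 38 (I/H).
That gives 7 mismatches out of 42 aligned sites, so the Hamming distance is 7.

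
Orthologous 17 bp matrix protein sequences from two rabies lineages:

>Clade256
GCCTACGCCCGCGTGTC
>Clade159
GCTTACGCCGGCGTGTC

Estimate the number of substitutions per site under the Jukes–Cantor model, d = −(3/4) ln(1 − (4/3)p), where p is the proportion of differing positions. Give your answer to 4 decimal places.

Mismatches occur at site 3 (C↔T), site 10 (C↔G).
p = 2/17 = 0.117647.
d = −0.75 · ln(1 − (4/3)·0.117647) = −0.75 · ln(0.843137) = −0.75 · (-0.170626) = 0.1280.

0.1280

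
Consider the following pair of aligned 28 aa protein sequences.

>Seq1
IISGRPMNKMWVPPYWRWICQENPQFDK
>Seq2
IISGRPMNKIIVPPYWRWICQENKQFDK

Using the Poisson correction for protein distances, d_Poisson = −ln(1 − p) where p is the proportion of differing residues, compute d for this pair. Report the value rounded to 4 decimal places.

0.1133

Differing sites — 10:M/I; 11:W/I; 24:P/K.
p = 3/28 = 0.107143.
d = −ln(1 − 0.107143) = −ln(0.892857) = 0.1133.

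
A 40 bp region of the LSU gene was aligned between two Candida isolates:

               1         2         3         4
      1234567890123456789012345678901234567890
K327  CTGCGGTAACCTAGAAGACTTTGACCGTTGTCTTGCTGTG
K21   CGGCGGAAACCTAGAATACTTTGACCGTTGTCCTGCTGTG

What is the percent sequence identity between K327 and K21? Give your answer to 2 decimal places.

The sequences differ at positions 2 (T/G), 7 (T/A), 17 (G/T), 33 (T/C).
36 of the 40 sites match, so the percent identity is 36/40 × 100 = 90.00%.

90.00%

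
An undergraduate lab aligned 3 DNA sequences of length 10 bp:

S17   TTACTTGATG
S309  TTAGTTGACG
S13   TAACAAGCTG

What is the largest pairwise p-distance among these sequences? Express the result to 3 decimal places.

0.600

Pairwise Hamming distances:
  S17 vs S309: 2
  S17 vs S13: 4
  S309 vs S13: 6
The largest is 6 mismatches, between S309 and S13; p = 6/10 = 0.600.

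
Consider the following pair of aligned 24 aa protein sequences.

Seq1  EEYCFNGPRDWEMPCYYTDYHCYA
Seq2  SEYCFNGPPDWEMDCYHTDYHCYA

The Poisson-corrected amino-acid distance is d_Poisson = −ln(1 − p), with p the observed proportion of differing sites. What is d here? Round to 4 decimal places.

The sequences differ at positions 1 (E/S), 9 (R/P), 14 (P/D), 17 (Y/H).
p = 4/24 = 0.166667.
d = −ln(1 − 0.166667) = −ln(0.833333) = 0.1823.

0.1823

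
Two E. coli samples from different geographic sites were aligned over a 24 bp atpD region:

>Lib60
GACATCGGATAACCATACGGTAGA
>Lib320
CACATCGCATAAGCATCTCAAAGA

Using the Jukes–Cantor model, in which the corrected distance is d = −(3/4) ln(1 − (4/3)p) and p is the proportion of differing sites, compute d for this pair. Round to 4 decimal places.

0.4408

Differing sites — 1:G/C; 8:G/C; 13:C/G; 17:A/C; 18:C/T; 19:G/C; 20:G/A; 21:T/A.
p = 8/24 = 0.333333.
d = −0.75 · ln(1 − (4/3)·0.333333) = −0.75 · ln(0.555556) = −0.75 · (-0.587786) = 0.4408.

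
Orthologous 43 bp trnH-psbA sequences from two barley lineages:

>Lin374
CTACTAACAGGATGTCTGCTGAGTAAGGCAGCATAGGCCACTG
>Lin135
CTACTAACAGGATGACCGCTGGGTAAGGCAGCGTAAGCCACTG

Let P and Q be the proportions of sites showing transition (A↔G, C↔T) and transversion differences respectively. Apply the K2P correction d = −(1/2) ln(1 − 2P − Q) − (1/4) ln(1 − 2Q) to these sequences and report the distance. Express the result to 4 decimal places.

Differing sites — 15:T/A (Tv); 17:T/C (Ti); 22:A/G (Ti); 33:A/G (Ti); 36:G/A (Ti).
Of the 5 differences, 4 transitions and 1 transversion over 43 sites: P = 4/43 = 0.093023, Q = 1/43 = 0.023256.
d = −0.5·ln(0.790698) − 0.25·ln(0.953488) = −0.5·(-0.234839) − 0.25·(-0.047628) = 0.1293.

0.1293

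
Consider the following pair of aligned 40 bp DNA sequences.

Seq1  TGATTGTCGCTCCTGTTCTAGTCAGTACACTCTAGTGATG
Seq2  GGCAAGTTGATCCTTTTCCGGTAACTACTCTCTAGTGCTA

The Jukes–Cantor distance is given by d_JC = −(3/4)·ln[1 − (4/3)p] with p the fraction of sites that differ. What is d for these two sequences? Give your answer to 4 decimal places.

Mismatches occur at site 1 (T/G), site 3 (A/C), site 4 (T/A), site 5 (T/A), site 8 (C/T), site 10 (C/A), site 15 (G/T), site 19 (T/C), site 20 (A/G), site 23 (C/A), site 25 (G/C), site 29 (A/T), site 38 (A/C), site 40 (G/A).
p = 14/40 = 0.350000.
d = −0.75 · ln(1 − (4/3)·0.350000) = −0.75 · ln(0.533333) = −0.75 · (-0.628609) = 0.4715.

0.4715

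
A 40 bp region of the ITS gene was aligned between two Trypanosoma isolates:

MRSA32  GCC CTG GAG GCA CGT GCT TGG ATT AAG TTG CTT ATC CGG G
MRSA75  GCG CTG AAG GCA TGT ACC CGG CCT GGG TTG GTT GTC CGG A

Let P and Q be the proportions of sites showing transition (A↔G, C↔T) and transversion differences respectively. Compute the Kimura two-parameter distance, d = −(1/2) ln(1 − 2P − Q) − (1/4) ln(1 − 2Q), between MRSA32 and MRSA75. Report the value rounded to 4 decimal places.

0.4685

The sequences differ at positions 3 (C/G, transversion), 7 (G/A, transition), 13 (C/T, transition), 16 (G/A, transition), 18 (T/C, transition), 19 (T/C, transition), 22 (A/C, transversion), 23 (T/C, transition), 25 (A/G, transition), 26 (A/G, transition), 31 (C/G, transversion), 34 (A/G, transition), 40 (G/A, transition).
Of the 13 differences, 10 transitions and 3 transversions over 40 sites: P = 10/40 = 0.250000, Q = 3/40 = 0.075000.
d = −0.5·ln(0.425000) − 0.25·ln(0.850000) = −0.5·(-0.855666) − 0.25·(-0.162519) = 0.4685.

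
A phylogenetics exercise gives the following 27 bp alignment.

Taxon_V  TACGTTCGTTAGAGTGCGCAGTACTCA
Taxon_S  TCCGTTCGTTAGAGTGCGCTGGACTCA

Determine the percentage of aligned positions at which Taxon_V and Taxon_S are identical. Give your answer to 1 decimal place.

Mismatches occur at site 2 (A→C), site 20 (A→T), site 22 (T→G).
24 of the 27 sites match, so the percent identity is 24/27 × 100 = 88.9%.

88.9%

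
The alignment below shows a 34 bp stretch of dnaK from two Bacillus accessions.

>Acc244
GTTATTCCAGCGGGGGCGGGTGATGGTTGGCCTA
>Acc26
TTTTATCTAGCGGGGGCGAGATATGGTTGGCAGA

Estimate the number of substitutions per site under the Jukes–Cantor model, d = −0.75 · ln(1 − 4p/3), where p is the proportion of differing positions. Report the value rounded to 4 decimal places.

Differing sites — 1:G/T; 4:A/T; 5:T/A; 8:C/T; 19:G/A; 21:T/A; 22:G/T; 32:C/A; 33:T/G.
p = 9/34 = 0.264706.
d = −0.75 · ln(1 − (4/3)·0.264706) = −0.75 · ln(0.647059) = −0.75 · (-0.435318) = 0.3265.

0.3265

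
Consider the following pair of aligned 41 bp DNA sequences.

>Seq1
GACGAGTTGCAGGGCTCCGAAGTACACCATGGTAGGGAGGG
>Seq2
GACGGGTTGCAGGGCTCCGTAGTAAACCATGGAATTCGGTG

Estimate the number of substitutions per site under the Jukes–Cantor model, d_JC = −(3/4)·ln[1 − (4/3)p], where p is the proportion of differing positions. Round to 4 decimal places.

0.2597

The sequences differ at positions 5 (A/G), 20 (A/T), 25 (C/A), 33 (T/A), 35 (G/T), 36 (G/T), 37 (G/C), 38 (A/G), 40 (G/T).
p = 9/41 = 0.219512.
d = −0.75 · ln(1 − (4/3)·0.219512) = −0.75 · ln(0.707317) = −0.75 · (-0.346276) = 0.2597.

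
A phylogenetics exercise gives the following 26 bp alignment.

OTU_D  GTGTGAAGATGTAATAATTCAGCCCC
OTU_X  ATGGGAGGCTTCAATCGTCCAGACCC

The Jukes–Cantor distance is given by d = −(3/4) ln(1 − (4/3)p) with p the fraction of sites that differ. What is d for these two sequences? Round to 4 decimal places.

Mismatches occur at site 1 (G/A), site 4 (T/G), site 7 (A/G), site 9 (A/C), site 11 (G/T), site 12 (T/C), site 16 (A/C), site 17 (A/G), site 19 (T/C), site 23 (C/A).
p = 10/26 = 0.384615.
d = −0.75 · ln(1 − (4/3)·0.384615) = −0.75 · ln(0.487180) = −0.75 · (-0.719122) = 0.5393.

0.5393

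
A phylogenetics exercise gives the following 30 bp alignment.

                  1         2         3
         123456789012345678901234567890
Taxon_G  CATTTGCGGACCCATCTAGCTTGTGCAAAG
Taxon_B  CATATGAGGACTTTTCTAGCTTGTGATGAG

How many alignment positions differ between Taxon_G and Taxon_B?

8

The sequences differ at positions 4 (T/A), 7 (C/A), 12 (C/T), 13 (C/T), 14 (A/T), 26 (C/A), 27 (A/T), 28 (A/G).
That gives 8 mismatches out of 30 aligned sites, so the Hamming distance is 8.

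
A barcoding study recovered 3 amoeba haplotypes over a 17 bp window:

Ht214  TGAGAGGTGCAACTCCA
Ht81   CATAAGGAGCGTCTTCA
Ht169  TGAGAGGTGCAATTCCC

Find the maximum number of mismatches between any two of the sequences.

Pairwise Hamming distances:
  Ht214 vs Ht81: 8
  Ht214 vs Ht169: 2
  Ht81 vs Ht169: 10
The largest is 10, between Ht81 and Ht169.

10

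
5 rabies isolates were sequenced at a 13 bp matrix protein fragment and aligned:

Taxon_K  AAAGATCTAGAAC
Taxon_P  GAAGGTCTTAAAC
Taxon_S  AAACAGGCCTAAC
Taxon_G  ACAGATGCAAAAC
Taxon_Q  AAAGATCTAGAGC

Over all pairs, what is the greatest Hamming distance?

Pairwise Hamming distances:
  Taxon_K vs Taxon_P: 4
  Taxon_K vs Taxon_S: 6
  Taxon_K vs Taxon_G: 4
  Taxon_K vs Taxon_Q: 1
  Taxon_P vs Taxon_S: 8
  Taxon_P vs Taxon_G: 6
  Taxon_P vs Taxon_Q: 5
  Taxon_S vs Taxon_G: 5
  Taxon_S vs Taxon_Q: 7
  Taxon_G vs Taxon_Q: 5
The largest is 8, between Taxon_P and Taxon_S.

8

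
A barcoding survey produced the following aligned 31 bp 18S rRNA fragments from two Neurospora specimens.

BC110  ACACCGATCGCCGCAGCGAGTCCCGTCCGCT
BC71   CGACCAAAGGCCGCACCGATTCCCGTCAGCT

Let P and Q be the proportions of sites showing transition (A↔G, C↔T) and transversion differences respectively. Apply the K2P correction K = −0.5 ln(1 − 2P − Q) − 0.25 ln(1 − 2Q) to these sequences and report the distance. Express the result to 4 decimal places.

0.3217

Differing sites — 1:A/C (Tv); 2:C/G (Tv); 6:G/A (Ti); 8:T/A (Tv); 9:C/G (Tv); 16:G/C (Tv); 20:G/T (Tv); 28:C/A (Tv).
Of the 8 differences, 1 transition and 7 transversions over 31 sites: P = 1/31 = 0.032258, Q = 7/31 = 0.225806.
d = −0.5·ln(0.709678) − 0.25·ln(0.548388) = −0.5·(-0.342944) − 0.25·(-0.600772) = 0.3217.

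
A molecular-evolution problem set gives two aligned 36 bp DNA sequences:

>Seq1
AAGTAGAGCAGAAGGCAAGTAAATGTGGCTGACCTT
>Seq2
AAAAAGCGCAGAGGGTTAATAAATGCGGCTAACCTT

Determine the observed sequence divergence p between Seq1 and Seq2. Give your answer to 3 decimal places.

Mismatches occur at site 3 (G↔A), site 4 (T↔A), site 7 (A↔C), site 13 (A↔G), site 16 (C↔T), site 17 (A↔T), site 19 (G↔A), site 26 (T↔C), site 31 (G↔A).
There are 9 differences over 36 sites, so p = 9/36 = 0.250.

0.250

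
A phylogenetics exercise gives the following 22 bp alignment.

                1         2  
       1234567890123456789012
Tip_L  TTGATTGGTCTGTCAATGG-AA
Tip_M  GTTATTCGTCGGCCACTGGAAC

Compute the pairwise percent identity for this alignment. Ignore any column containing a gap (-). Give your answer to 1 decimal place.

66.7%

Excluding the 1 gap column leaves 21 comparable sites.
Mismatches occur at site 1 (T/G), site 3 (G/T), site 7 (G/C), site 11 (T/G), site 13 (T/C), site 16 (A/C), site 22 (A/C).
14 of the 21 comparable sites match, so the percent identity is 14/21 × 100 = 66.7%.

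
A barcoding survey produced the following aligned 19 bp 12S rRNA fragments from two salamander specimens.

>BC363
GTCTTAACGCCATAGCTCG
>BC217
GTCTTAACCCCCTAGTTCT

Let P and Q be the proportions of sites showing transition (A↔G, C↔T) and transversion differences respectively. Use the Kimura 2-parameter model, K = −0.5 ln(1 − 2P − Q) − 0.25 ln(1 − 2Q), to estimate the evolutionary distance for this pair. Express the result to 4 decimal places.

0.2476

Mismatches occur at site 9 (G→C, transversion), site 12 (A→C, transversion), site 16 (C→T, transition), site 19 (G→T, transversion).
Of the 4 differences, 1 transition and 3 transversions over 19 sites: P = 1/19 = 0.052632, Q = 3/19 = 0.157895.
d = −0.5·ln(0.736841) − 0.25·ln(0.684210) = −0.5·(-0.305383) − 0.25·(-0.379490) = 0.2476.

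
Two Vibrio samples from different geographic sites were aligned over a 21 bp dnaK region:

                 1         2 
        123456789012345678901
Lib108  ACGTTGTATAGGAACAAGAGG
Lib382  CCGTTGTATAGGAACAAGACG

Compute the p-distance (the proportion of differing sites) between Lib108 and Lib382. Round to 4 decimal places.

The sequences differ at positions 1 (A/C), 20 (G/C).
There are 2 differences over 21 sites, so p = 2/21 = 0.0952.

0.0952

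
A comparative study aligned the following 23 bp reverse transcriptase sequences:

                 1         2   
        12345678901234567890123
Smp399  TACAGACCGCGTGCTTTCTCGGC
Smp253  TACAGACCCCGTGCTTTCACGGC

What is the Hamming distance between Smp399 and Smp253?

2

Mismatches occur at site 9 (G↔C), site 19 (T↔A).
That gives 2 mismatches out of 23 aligned sites, so the Hamming distance is 2.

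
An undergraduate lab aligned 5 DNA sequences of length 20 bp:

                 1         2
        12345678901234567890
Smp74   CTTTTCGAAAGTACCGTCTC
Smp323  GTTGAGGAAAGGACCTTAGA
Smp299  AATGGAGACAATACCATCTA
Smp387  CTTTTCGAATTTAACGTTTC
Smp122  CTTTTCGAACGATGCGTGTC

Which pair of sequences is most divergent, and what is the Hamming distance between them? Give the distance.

Pairwise Hamming distances:
  Smp74 vs Smp323: 9
  Smp74 vs Smp299: 9
  Smp74 vs Smp387: 4
  Smp74 vs Smp122: 5
  Smp323 vs Smp299: 10
  Smp323 vs Smp387: 12
  Smp323 vs Smp122: 12
  Smp299 vs Smp387: 12
  Smp299 vs Smp122: 14
  Smp387 vs Smp122: 6
The largest is 14, between Smp299 and Smp122.

14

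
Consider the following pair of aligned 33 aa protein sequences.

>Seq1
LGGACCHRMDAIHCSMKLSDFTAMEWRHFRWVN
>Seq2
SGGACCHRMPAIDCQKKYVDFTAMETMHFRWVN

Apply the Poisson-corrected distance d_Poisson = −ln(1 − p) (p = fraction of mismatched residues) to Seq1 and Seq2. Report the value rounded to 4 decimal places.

The sequences differ at positions 1 (L/S), 10 (D/P), 13 (H/D), 15 (S/Q), 16 (M/K), 18 (L/Y), 19 (S/V), 26 (W/T), 27 (R/M).
p = 9/33 = 0.272727.
d = −ln(1 − 0.272727) = −ln(0.727273) = 0.3185.

0.3185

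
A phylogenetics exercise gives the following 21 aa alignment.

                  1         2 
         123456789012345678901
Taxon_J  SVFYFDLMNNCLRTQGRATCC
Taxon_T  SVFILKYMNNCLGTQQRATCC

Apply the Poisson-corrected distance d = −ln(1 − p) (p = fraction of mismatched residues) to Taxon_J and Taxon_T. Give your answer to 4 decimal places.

The sequences differ at positions 4 (Y/I), 5 (F/L), 6 (D/K), 7 (L/Y), 13 (R/G), 16 (G/Q).
p = 6/21 = 0.285714.
d = −ln(1 − 0.285714) = −ln(0.714286) = 0.3365.

0.3365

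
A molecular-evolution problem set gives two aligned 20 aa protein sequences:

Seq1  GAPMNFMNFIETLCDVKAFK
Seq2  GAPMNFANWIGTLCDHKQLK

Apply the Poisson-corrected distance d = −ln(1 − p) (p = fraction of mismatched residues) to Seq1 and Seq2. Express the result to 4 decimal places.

Differing sites — 7:M/A; 9:F/W; 11:E/G; 16:V/H; 18:A/Q; 19:F/L.
p = 6/20 = 0.300000.
d = −ln(1 − 0.300000) = −ln(0.700000) = 0.3567.

0.3567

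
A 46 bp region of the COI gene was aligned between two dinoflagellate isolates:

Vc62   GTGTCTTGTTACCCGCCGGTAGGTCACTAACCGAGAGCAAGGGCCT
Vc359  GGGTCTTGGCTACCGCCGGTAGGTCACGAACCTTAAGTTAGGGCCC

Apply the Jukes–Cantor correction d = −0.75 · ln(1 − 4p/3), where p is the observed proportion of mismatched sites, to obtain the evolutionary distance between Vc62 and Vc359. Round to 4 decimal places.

0.3206

Mismatches occur at site 2 (T→G), site 9 (T→G), site 10 (T→C), site 11 (A→T), site 12 (C→A), site 28 (T→G), site 33 (G→T), site 34 (A→T), site 35 (G→A), site 38 (C→T), site 39 (A→T), site 46 (T→C).
p = 12/46 = 0.260870.
d = −0.75 · ln(1 − (4/3)·0.260870) = −0.75 · ln(0.652173) = −0.75 · (-0.427445) = 0.3206.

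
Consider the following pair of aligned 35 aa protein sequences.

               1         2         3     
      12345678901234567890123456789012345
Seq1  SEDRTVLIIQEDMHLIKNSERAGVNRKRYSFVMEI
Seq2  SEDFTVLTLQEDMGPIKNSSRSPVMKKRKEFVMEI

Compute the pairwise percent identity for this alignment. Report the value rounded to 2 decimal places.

Differing sites — 4:R/F; 8:I/T; 9:I/L; 14:H/G; 15:L/P; 20:E/S; 22:A/S; 23:G/P; 25:N/M; 26:R/K; 29:Y/K; 30:S/E.
23 of the 35 sites match, so the percent identity is 23/35 × 100 = 65.71%.

65.71%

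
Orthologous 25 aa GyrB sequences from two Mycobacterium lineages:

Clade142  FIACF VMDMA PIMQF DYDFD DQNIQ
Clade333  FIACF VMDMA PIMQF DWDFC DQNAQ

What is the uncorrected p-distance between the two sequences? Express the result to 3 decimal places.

Differing sites — 17:Y/W; 20:D/C; 24:I/A.
There are 3 differences over 25 sites, so p = 3/25 = 0.120.

0.120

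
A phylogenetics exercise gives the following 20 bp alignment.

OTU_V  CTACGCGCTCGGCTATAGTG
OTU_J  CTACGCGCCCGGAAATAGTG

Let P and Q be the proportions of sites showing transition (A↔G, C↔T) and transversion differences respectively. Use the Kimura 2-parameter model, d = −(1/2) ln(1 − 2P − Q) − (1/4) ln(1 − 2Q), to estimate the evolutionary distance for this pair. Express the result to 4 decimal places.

Differing sites — 9:T/C (Ti); 13:C/A (Tv); 14:T/A (Tv).
Of the 3 differences, 1 transition and 2 transversions over 20 sites: P = 1/20 = 0.050000, Q = 2/20 = 0.100000.
d = −0.5·ln(0.800000) − 0.25·ln(0.800000) = −0.5·(-0.223144) − 0.25·(-0.223144) = 0.1674.

0.1674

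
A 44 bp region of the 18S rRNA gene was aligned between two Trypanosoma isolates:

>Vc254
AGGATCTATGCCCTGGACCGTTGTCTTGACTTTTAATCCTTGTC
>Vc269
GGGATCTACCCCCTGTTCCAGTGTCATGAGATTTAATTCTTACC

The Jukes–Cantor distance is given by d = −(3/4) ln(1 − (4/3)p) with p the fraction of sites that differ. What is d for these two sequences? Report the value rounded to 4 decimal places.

0.3756

The sequences differ at positions 1 (A/G), 9 (T/C), 10 (G/C), 16 (G/T), 17 (A/T), 20 (G/A), 21 (T/G), 26 (T/A), 30 (C/G), 31 (T/A), 38 (C/T), 42 (G/A), 43 (T/C).
p = 13/44 = 0.295455.
d = −0.75 · ln(1 − (4/3)·0.295455) = −0.75 · ln(0.606060) = −0.75 · (-0.500776) = 0.3756.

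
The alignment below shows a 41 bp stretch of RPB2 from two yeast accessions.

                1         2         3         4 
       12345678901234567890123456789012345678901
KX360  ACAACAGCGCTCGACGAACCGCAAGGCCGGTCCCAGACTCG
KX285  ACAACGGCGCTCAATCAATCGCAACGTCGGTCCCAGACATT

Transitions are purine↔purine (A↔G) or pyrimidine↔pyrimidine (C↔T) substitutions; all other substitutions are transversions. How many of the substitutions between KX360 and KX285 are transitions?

6

The sequences differ at positions 6 (A/G, transition), 13 (G/A, transition), 15 (C/T, transition), 16 (G/C, transversion), 19 (C/T, transition), 25 (G/C, transversion), 27 (C/T, transition), 39 (T/A, transversion), 40 (C/T, transition), 41 (G/T, transversion).
Of the 10 differences, 6 transitions and 4 transversions, so the answer is 6.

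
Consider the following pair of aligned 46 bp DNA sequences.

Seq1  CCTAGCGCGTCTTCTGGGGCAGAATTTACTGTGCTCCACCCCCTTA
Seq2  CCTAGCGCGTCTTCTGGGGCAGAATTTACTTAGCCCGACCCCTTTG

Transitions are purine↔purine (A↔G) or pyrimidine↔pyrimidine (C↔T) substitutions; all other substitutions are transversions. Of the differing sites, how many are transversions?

Mismatches occur at site 31 (G/T, transversion), site 32 (T/A, transversion), site 35 (T/C, transition), site 37 (C/G, transversion), site 43 (C/T, transition), site 46 (A/G, transition).
Of the 6 differences, 3 transitions and 3 transversions, so the answer is 3.

3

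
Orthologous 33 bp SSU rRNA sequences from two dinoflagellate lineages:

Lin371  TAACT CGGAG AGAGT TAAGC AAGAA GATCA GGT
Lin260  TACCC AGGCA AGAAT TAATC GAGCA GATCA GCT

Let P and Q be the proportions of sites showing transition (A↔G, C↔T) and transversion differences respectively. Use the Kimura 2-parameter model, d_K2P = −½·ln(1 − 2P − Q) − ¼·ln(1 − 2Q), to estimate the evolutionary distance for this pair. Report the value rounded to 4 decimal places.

The sequences differ at positions 3 (A/C, transversion), 5 (T/C, transition), 6 (C/A, transversion), 9 (A/C, transversion), 10 (G/A, transition), 14 (G/A, transition), 19 (G/T, transversion), 21 (A/G, transition), 24 (A/C, transversion), 32 (G/C, transversion).
Of the 10 differences, 4 transitions and 6 transversions over 33 sites: P = 4/33 = 0.121212, Q = 6/33 = 0.181818.
d = −0.5·ln(0.575758) − 0.25·ln(0.636364) = −0.5·(-0.552068) − 0.25·(-0.451985) = 0.3890.

0.3890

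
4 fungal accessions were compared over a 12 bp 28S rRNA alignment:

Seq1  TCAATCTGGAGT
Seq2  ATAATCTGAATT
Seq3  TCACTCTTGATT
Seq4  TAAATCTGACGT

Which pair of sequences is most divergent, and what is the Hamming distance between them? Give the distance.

Pairwise Hamming distances:
  Seq1 vs Seq2: 4
  Seq1 vs Seq3: 3
  Seq1 vs Seq4: 3
  Seq2 vs Seq3: 5
  Seq2 vs Seq4: 4
  Seq3 vs Seq4: 6
The largest is 6, between Seq3 and Seq4.

6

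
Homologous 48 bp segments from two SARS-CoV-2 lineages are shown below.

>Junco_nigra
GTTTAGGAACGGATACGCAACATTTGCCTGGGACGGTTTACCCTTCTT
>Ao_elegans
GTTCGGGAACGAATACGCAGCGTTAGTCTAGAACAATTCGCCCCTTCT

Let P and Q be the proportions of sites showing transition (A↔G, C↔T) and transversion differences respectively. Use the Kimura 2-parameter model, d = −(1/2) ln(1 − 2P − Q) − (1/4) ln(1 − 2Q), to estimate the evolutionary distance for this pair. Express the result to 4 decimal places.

Mismatches occur at site 4 (T↔C, transition), site 5 (A↔G, transition), site 12 (G↔A, transition), site 20 (A↔G, transition), site 22 (A↔G, transition), site 25 (T↔A, transversion), site 27 (C↔T, transition), site 30 (G↔A, transition), site 32 (G↔A, transition), site 35 (G↔A, transition), site 36 (G↔A, transition), site 39 (T↔C, transition), site 40 (A↔G, transition), site 44 (T↔C, transition), site 46 (C↔T, transition), site 47 (T↔C, transition).
Of the 16 differences, 15 transitions and 1 transversion over 48 sites: P = 15/48 = 0.312500, Q = 1/48 = 0.020833.
d = −0.5·ln(0.354167) − 0.25·ln(0.958334) = −0.5·(-1.037987) − 0.25·(-0.042559) = 0.5296.

0.5296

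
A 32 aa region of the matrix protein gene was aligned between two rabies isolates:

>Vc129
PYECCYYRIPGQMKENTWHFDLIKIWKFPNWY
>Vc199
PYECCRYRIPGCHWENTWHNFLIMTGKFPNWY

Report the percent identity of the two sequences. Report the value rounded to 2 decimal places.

The sequences differ at positions 6 (Y/R), 12 (Q/C), 13 (M/H), 14 (K/W), 20 (F/N), 21 (D/F), 24 (K/M), 25 (I/T), 26 (W/G).
23 of the 32 sites match, so the percent identity is 23/32 × 100 = 71.88%.

71.88%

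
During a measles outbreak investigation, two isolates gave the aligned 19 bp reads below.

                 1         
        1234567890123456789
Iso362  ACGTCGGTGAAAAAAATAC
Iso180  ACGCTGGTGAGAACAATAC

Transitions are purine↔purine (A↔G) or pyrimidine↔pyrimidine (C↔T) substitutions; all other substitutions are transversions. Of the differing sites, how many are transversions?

Differing sites — 4:T/C (Ti); 5:C/T (Ti); 11:A/G (Ti); 14:A/C (Tv).
Of the 4 differences, 3 transitions and 1 transversion, so the answer is 1.

1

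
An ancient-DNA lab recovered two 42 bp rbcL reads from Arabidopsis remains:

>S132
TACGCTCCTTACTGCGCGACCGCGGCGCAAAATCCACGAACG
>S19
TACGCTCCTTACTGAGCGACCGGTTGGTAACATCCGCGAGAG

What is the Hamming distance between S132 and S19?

Differing sites — 15:C/A; 23:C/G; 24:G/T; 25:G/T; 26:C/G; 28:C/T; 31:A/C; 36:A/G; 40:A/G; 41:C/A.
That gives 10 mismatches out of 42 aligned sites, so the Hamming distance is 10.

10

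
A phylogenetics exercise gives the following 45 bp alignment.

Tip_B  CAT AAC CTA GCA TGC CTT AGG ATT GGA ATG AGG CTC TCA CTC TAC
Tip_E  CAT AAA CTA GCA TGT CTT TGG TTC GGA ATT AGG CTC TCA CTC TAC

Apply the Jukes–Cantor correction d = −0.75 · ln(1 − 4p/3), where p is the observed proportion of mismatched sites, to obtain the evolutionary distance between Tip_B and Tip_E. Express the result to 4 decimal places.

0.1468

Differing sites — 6:C/A; 15:C/T; 19:A/T; 22:A/T; 24:T/C; 30:G/T.
p = 6/45 = 0.133333.
d = −0.75 · ln(1 − (4/3)·0.133333) = −0.75 · ln(0.822223) = −0.75 · (-0.195744) = 0.1468.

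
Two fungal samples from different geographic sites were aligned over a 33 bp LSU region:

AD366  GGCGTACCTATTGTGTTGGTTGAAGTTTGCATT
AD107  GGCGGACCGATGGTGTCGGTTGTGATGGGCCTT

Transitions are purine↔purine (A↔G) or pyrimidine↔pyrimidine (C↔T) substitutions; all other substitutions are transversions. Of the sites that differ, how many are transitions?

3

Mismatches occur at site 5 (T/G, transversion), site 9 (T/G, transversion), site 12 (T/G, transversion), site 17 (T/C, transition), site 23 (A/T, transversion), site 24 (A/G, transition), site 25 (G/A, transition), site 27 (T/G, transversion), site 28 (T/G, transversion), site 31 (A/C, transversion).
Of the 10 differences, 3 transitions and 7 transversions, so the answer is 3.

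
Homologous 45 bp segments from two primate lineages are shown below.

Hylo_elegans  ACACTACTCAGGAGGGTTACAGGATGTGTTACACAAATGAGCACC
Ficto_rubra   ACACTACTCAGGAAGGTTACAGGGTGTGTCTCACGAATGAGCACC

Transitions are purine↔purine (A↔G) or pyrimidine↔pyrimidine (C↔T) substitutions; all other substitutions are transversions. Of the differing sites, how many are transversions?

1

Differing sites — 14:G/A (Ti); 24:A/G (Ti); 30:T/C (Ti); 31:A/T (Tv); 35:A/G (Ti).
Of the 5 differences, 4 transitions and 1 transversion, so the answer is 1.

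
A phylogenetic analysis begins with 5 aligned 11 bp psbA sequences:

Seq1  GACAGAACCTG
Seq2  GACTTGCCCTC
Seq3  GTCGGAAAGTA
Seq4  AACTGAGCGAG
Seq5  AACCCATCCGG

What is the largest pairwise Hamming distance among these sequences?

9

Pairwise Hamming distances:
  Seq1 vs Seq2: 5
  Seq1 vs Seq3: 5
  Seq1 vs Seq4: 5
  Seq1 vs Seq5: 5
  Seq2 vs Seq3: 8
  Seq2 vs Seq4: 7
  Seq2 vs Seq5: 7
  Seq3 vs Seq4: 7
  Seq3 vs Seq5: 9
  Seq4 vs Seq5: 5
The largest is 9, between Seq3 and Seq5.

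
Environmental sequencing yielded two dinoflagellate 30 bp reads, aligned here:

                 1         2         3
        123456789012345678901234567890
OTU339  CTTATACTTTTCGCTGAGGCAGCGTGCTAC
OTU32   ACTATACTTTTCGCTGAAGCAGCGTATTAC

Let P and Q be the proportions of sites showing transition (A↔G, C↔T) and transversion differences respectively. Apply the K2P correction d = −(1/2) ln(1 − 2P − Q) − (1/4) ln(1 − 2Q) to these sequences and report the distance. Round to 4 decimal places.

0.1956

Mismatches occur at site 1 (C↔A, transversion), site 2 (T↔C, transition), site 18 (G↔A, transition), site 26 (G↔A, transition), site 27 (C↔T, transition).
Of the 5 differences, 4 transitions and 1 transversion over 30 sites: P = 4/30 = 0.133333, Q = 1/30 = 0.033333.
d = −0.5·ln(0.700001) − 0.25·ln(0.933334) = −0.5·(-0.356674) − 0.25·(-0.068992) = 0.1956.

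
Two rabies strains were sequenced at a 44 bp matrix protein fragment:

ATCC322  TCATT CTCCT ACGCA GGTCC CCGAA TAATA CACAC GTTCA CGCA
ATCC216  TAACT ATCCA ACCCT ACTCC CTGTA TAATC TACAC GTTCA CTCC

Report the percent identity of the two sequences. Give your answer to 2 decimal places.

68.18%

The sequences differ at positions 2 (C/A), 4 (T/C), 6 (C/A), 10 (T/A), 13 (G/C), 15 (A/T), 16 (G/A), 17 (G/C), 22 (C/T), 24 (A/T), 30 (A/C), 31 (C/T), 42 (G/T), 44 (A/C).
30 of the 44 sites match, so the percent identity is 30/44 × 100 = 68.18%.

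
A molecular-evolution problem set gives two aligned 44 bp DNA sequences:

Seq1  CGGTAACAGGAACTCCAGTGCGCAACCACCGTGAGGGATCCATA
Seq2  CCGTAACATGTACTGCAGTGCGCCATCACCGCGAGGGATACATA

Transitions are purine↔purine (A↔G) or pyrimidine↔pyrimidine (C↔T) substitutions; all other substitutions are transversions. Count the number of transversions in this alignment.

6

Mismatches occur at site 2 (G↔C, transversion), site 9 (G↔T, transversion), site 11 (A↔T, transversion), site 15 (C↔G, transversion), site 24 (A↔C, transversion), site 26 (C↔T, transition), site 32 (T↔C, transition), site 40 (C↔A, transversion).
Of the 8 differences, 2 transitions and 6 transversions, so the answer is 6.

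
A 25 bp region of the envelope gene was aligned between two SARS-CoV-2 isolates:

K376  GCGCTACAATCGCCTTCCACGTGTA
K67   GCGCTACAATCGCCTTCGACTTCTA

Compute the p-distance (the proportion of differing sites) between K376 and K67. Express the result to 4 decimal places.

0.1200

Differing sites — 18:C/G; 21:G/T; 23:G/C.
There are 3 differences over 25 sites, so p = 3/25 = 0.1200.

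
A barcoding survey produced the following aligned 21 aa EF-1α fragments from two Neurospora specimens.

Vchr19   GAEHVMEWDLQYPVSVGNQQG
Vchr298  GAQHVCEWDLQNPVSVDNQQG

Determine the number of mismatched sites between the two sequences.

Differing sites — 3:E/Q; 6:M/C; 12:Y/N; 17:G/D.
That gives 4 mismatches out of 21 aligned sites, so the Hamming distance is 4.

4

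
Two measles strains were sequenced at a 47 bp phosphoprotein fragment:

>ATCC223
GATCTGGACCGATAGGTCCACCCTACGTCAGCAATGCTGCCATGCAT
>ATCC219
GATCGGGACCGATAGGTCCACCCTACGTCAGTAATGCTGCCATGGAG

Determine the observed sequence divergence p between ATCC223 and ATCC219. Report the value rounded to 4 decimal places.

0.0851

The sequences differ at positions 5 (T/G), 32 (C/T), 45 (C/G), 47 (T/G).
There are 4 differences over 47 sites, so p = 4/47 = 0.0851.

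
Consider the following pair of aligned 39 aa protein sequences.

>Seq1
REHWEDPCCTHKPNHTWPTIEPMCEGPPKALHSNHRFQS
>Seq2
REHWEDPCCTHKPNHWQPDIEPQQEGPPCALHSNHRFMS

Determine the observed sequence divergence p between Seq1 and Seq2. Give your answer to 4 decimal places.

0.1795

The sequences differ at positions 16 (T/W), 17 (W/Q), 19 (T/D), 23 (M/Q), 24 (C/Q), 29 (K/C), 38 (Q/M).
There are 7 differences over 39 sites, so p = 7/39 = 0.1795.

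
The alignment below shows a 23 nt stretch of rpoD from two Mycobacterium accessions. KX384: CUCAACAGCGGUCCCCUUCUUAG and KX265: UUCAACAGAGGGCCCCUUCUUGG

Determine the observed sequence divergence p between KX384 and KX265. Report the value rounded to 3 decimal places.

The sequences differ at positions 1 (C/U), 9 (C/A), 12 (U/G), 22 (A/G).
There are 4 differences over 23 sites, so p = 4/23 = 0.174.

0.174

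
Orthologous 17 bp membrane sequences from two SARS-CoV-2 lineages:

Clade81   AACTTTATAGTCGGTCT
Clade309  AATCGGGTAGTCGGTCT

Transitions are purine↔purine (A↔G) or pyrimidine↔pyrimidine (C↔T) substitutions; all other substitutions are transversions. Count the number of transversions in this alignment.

2

Mismatches occur at site 3 (C↔T, transition), site 4 (T↔C, transition), site 5 (T↔G, transversion), site 6 (T↔G, transversion), site 7 (A↔G, transition).
Of the 5 differences, 3 transitions and 2 transversions, so the answer is 2.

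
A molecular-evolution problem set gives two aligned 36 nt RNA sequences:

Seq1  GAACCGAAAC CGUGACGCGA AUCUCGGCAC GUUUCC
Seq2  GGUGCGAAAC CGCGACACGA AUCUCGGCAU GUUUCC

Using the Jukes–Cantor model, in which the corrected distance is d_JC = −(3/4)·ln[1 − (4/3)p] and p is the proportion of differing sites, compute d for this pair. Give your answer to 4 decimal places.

0.1885

The sequences differ at positions 2 (A/G), 3 (A/U), 4 (C/G), 13 (U/C), 17 (G/A), 30 (C/U).
p = 6/36 = 0.166667.
d = −0.75 · ln(1 − (4/3)·0.166667) = −0.75 · ln(0.777777) = −0.75 · (-0.251315) = 0.1885.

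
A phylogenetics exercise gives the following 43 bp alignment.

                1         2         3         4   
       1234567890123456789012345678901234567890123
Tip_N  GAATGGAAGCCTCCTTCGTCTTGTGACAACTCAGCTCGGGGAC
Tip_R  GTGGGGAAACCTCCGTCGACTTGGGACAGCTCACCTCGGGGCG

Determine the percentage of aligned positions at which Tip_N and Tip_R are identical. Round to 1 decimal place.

74.4%

Differing sites — 2:A/T; 3:A/G; 4:T/G; 9:G/A; 15:T/G; 19:T/A; 24:T/G; 29:A/G; 34:G/C; 42:A/C; 43:C/G.
32 of the 43 sites match, so the percent identity is 32/43 × 100 = 74.4%.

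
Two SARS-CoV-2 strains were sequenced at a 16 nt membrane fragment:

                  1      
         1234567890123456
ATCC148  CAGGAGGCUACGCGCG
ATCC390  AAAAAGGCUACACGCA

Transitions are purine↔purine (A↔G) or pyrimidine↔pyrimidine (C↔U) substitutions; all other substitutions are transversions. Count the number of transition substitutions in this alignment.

Mismatches occur at site 1 (C↔A, transversion), site 3 (G↔A, transition), site 4 (G↔A, transition), site 12 (G↔A, transition), site 16 (G↔A, transition).
Of the 5 differences, 4 transitions and 1 transversion, so the answer is 4.

4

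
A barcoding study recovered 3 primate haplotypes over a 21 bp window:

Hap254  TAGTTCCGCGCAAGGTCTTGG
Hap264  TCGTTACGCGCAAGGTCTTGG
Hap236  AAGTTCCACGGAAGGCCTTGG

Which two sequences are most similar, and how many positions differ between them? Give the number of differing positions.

2

Pairwise Hamming distances:
  Hap254 vs Hap264: 2
  Hap254 vs Hap236: 4
  Hap264 vs Hap236: 6
The smallest is 2, between Hap254 and Hap264.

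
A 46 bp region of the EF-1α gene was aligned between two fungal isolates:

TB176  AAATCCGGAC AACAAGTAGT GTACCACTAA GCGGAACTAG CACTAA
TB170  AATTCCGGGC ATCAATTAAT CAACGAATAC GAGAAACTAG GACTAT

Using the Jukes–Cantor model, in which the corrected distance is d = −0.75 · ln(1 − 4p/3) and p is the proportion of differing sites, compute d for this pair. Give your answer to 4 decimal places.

Differing sites — 3:A/T; 9:A/G; 12:A/T; 16:G/T; 19:G/A; 21:G/C; 22:T/A; 25:C/G; 27:C/A; 30:A/C; 32:C/A; 34:G/A; 41:C/G; 46:A/T.
p = 14/46 = 0.304348.
d = −0.75 · ln(1 − (4/3)·0.304348) = −0.75 · ln(0.594203) = −0.75 · (-0.520534) = 0.3904.

0.3904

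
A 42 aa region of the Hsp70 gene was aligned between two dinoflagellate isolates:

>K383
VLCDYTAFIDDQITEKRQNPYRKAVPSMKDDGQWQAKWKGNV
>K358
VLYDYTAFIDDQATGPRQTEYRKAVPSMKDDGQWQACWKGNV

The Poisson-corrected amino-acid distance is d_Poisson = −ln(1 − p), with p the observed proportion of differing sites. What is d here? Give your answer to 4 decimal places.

0.1823

Differing sites — 3:C/Y; 13:I/A; 15:E/G; 16:K/P; 19:N/T; 20:P/E; 37:K/C.
p = 7/42 = 0.166667.
d = −ln(1 − 0.166667) = −ln(0.833333) = 0.1823.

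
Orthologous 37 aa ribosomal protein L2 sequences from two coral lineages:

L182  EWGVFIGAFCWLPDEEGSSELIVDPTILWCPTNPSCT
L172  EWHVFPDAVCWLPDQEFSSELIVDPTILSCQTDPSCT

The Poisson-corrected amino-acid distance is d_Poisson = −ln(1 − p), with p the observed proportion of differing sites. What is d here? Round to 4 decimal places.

Differing sites — 3:G/H; 6:I/P; 7:G/D; 9:F/V; 15:E/Q; 17:G/F; 29:W/S; 31:P/Q; 33:N/D.
p = 9/37 = 0.243243.
d = −ln(1 − 0.243243) = −ln(0.756757) = 0.2787.

0.2787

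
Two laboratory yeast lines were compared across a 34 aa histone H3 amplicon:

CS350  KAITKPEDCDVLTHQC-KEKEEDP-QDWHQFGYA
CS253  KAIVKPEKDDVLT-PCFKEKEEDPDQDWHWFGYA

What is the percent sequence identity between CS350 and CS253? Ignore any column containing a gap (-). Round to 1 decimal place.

83.9%

Excluding the 3 gap columns leaves 31 comparable sites.
The sequences differ at positions 4 (T/V), 8 (D/K), 9 (C/D), 15 (Q/P), 30 (Q/W).
26 of the 31 comparable sites match, so the percent identity is 26/31 × 100 = 83.9%.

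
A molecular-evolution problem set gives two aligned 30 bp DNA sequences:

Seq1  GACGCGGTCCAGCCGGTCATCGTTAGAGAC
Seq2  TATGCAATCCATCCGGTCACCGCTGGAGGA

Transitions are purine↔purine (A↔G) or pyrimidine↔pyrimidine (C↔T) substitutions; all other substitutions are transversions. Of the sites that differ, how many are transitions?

7

The sequences differ at positions 1 (G/T, transversion), 3 (C/T, transition), 6 (G/A, transition), 7 (G/A, transition), 12 (G/T, transversion), 20 (T/C, transition), 23 (T/C, transition), 25 (A/G, transition), 29 (A/G, transition), 30 (C/A, transversion).
Of the 10 differences, 7 transitions and 3 transversions, so the answer is 7.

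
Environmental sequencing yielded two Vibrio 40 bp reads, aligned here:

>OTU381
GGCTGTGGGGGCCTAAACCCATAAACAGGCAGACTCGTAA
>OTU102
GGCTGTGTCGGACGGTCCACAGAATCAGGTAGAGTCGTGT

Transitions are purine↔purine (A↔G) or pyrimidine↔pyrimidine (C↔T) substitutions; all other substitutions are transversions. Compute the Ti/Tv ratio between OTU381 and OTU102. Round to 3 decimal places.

0.273

Mismatches occur at site 8 (G↔T, transversion), site 9 (G↔C, transversion), site 12 (C↔A, transversion), site 14 (T↔G, transversion), site 15 (A↔G, transition), site 16 (A↔T, transversion), site 17 (A↔C, transversion), site 19 (C↔A, transversion), site 22 (T↔G, transversion), site 25 (A↔T, transversion), site 30 (C↔T, transition), site 34 (C↔G, transversion), site 39 (A↔G, transition), site 40 (A↔T, transversion).
Of the 14 differences, 3 transitions and 11 transversions, so Ti/Tv = 3/11 = 0.273.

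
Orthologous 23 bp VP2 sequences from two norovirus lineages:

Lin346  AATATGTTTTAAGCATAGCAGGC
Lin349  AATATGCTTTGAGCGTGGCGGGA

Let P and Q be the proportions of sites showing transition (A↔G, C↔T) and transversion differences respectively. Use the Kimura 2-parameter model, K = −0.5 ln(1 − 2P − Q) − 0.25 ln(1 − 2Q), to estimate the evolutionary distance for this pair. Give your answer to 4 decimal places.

0.3480

The sequences differ at positions 7 (T/C, transition), 11 (A/G, transition), 15 (A/G, transition), 17 (A/G, transition), 20 (A/G, transition), 23 (C/A, transversion).
Of the 6 differences, 5 transitions and 1 transversion over 23 sites: P = 5/23 = 0.217391, Q = 1/23 = 0.043478.
d = −0.5·ln(0.521740) − 0.25·ln(0.913044) = −0.5·(-0.650586) − 0.25·(-0.090971) = 0.3480.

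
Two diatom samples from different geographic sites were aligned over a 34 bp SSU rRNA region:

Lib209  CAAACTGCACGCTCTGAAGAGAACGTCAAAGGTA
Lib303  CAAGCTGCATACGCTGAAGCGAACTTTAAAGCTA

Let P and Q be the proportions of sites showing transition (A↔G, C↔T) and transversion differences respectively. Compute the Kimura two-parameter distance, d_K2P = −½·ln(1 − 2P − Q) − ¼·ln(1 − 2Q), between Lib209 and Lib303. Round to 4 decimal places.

0.2847

Differing sites — 4:A/G (Ti); 10:C/T (Ti); 11:G/A (Ti); 13:T/G (Tv); 20:A/C (Tv); 25:G/T (Tv); 27:C/T (Ti); 32:G/C (Tv).
Of the 8 differences, 4 transitions and 4 transversions over 34 sites: P = 4/34 = 0.117647, Q = 4/34 = 0.117647.
d = −0.5·ln(0.647059) − 0.25·ln(0.764706) = −0.5·(-0.435318) − 0.25·(-0.268264) = 0.2847.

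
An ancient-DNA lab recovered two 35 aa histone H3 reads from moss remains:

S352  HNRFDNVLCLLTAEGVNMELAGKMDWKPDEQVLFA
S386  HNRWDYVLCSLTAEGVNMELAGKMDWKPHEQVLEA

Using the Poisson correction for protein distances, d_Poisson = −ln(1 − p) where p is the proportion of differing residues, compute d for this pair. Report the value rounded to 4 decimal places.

The sequences differ at positions 4 (F/W), 6 (N/Y), 10 (L/S), 29 (D/H), 34 (F/E).
p = 5/35 = 0.142857.
d = −ln(1 − 0.142857) = −ln(0.857143) = 0.1542.

0.1542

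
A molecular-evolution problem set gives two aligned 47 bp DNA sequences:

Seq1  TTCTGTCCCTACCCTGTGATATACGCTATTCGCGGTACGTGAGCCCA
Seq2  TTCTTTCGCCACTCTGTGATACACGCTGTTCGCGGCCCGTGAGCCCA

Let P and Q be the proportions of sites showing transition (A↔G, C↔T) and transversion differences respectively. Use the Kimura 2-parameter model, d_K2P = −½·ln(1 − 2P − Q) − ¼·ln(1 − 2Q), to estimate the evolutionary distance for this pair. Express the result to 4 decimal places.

0.1960

Differing sites — 5:G/T (Tv); 8:C/G (Tv); 10:T/C (Ti); 13:C/T (Ti); 22:T/C (Ti); 28:A/G (Ti); 36:T/C (Ti); 37:A/C (Tv).
Of the 8 differences, 5 transitions and 3 transversions over 47 sites: P = 5/47 = 0.106383, Q = 3/47 = 0.063830.
d = −0.5·ln(0.723404) − 0.25·ln(0.872340) = −0.5·(-0.323787) − 0.25·(-0.136576) = 0.1960.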